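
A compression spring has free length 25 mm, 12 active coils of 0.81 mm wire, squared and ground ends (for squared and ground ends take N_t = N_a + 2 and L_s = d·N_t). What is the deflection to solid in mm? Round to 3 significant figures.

N_t = 14; L_s = 0.81·14 = 11.34 mm
δ_solid = L₀ − L_s = 25 − 11.34 = 13.66 mm

13.7 mm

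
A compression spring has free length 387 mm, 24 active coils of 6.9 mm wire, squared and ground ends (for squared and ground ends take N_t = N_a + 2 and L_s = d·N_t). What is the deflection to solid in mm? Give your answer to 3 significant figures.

N_t = 26; L_s = 6.9·26 = 179.4 mm
δ_solid = L₀ − L_s = 387 − 179.4 = 207.6 mm

208 mm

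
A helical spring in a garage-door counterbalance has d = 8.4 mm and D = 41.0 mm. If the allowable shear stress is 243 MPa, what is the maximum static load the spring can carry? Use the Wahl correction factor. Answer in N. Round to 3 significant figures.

1050 N

C = D/d = 41.0/8.4 = 4.8810
K_W = (4C−1)/(4C−4) + 0.615/C = 18.524/15.524 + 0.1260 = 1.3193
τ_max = K·8FD/(πd³) → F_max = τ_allow·πd³/(8DK)
F_max = 243·π·8.4³/(8·41.0·1.3193) = 4.5247e+05/432.71 = 1045.7 N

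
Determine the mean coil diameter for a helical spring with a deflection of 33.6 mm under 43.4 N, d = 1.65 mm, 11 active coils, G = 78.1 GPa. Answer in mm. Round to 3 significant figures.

Required rate k = F/δ = 43.4/33.6 = 1.2917 N/mm
D = (Gd⁴/(8N_a·k))^(1/3) = (78.1×10³·1.65⁴/(8·11·1.2917))^(1/3)
  = (5092.77)^(1/3) = 17.2049 mm

17.2 mm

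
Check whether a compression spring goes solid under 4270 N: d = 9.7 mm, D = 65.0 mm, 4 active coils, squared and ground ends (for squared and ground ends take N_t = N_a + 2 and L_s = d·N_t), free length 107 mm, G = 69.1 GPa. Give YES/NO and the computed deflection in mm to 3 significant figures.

k = Gd⁴/(8D³N_a) = (69.1×10³)(9.7⁴)/(8·65.0³·4) = 69.611 N/mm
N_t = 6; L_s = 9.7·6 = 58.2 mm; δ_solid = L₀ − L_s = 107 − 58.2 = 48.8 mm
δ = F/k = 4270/69.611 = 61.341 mm
δ ≥ δ_solid → spring goes solid

YES, δ = 61.3 mm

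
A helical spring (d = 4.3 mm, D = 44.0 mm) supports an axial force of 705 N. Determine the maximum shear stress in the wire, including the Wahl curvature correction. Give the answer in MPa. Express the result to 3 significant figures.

1130 MPa

Spring index C = D/d = 44.0/4.3 = 10.2326
K_W = (4C−1)/(4C−4) + 0.615/C = 39.930/36.930 + 0.0601 = 1.1413
τ₀ = 8FD/(πd³) = 8·705·44.0/(π·4.3³) = 248160/249.78 = 993.52 MPa
τ_max = K·τ₀ = 1.1413 × 993.52 = 1133.9 MPa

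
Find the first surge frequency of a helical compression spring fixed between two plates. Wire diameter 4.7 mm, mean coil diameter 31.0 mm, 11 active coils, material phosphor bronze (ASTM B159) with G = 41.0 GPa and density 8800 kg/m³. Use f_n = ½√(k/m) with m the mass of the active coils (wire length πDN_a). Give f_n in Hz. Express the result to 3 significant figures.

108 Hz

k = Gd⁴/(8D³N_a) = (41.0×10³)(4.7⁴)/(8·31.0³·11) = 7.6315 N/mm = 7631.5 N/m
Wire length L = πDN_a = π·31.0·11 = 1071.3 mm
m = ρ·(πd²/4)·L = 8800 × 17.349×10⁻⁶ m² × 1.0713 m = 0.16356 kg
f_n = ½√(k/m) = 0.5·√(7631.5/0.16356) = 0.5·√(46659) = 108 Hz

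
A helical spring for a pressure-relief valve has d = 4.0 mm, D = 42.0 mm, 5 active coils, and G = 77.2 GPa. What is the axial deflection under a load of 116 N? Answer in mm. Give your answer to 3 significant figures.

k = Gd⁴/(8D³N_a) = (77.2×10³)(4.0⁴)/(8·42.0³·5) = 6.6688 N/mm
δ = F/k = 116 / 6.6688 = 17.394 mm

17.4 mm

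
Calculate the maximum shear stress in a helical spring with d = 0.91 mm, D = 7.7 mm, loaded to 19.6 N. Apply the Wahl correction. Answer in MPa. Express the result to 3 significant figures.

598 MPa

Spring index C = D/d = 7.7/0.91 = 8.4615
K_W = (4C−1)/(4C−4) + 0.615/C = 32.846/29.846 + 0.0727 = 1.1732
τ₀ = 8FD/(πd³) = 8·19.6·7.7/(π·0.91³) = 1207.36/2.3674 = 509.99 MPa
τ_max = K·τ₀ = 1.1732 × 509.99 = 598.32 MPa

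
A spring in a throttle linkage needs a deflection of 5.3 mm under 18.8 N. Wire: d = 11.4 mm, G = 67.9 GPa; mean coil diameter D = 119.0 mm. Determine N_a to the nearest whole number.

Required rate k = F/δ = 18.8/5.3 = 3.5472 N/mm
N_a = Gd⁴/(8D³k) = (67.9×10³ × 11.4⁴)/(8 × 119.0³ × 3.5472)
    = 1.1468e+09 / 4.78204e+07 = 23.98 → 24 coils

24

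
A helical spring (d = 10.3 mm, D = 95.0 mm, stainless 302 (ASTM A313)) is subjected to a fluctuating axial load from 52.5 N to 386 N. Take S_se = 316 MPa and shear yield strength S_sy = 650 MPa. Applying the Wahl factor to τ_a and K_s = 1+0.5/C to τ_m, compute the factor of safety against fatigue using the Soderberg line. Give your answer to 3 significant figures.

4.67

C = D/d = 95.0/10.3 = 9.2233; K_W = (4C−1)/(4C−4)+0.615/C = 1.1579; K_s = 1+0.5/C = 1.0542
F_a = (F_max−F_min)/2 = 166.75 N; F_m = (F_max+F_min)/2 = 219.25 N
τ_a = K_W·8F_aD/(πd³) = 1.1579 × 36.916 = 42.745 MPa
τ_m = K_s·8F_mD/(πd³) = 1.0542 × 48.539 = 51.17 MPa
Soderberg: 1/n_f = τ_a/S_se + τ_m/S_sy = 42.745/316 + 51.17/650 = 0.13527 + 0.07872 = 0.21399
n_f = 1/0.21399 = 4.673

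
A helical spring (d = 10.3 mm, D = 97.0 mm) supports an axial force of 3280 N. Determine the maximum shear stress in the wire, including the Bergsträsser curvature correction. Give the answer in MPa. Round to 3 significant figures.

848 MPa

Spring index C = D/d = 97.0/10.3 = 9.4175
K_B = (4C+2)/(4C−3) = 39.670/34.670 = 1.1442
τ₀ = 8FD/(πd³) = 8·3280·97.0/(π·10.3³) = 2.54528e+06/3432.9 = 741.44 MPa
τ_max = K·τ₀ = 1.1442 × 741.44 = 848.36 MPa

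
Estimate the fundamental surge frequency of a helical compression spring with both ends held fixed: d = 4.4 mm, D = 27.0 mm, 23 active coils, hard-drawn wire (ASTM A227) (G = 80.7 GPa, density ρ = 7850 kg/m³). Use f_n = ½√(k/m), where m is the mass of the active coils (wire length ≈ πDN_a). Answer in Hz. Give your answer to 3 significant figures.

94.7 Hz

k = Gd⁴/(8D³N_a) = (80.7×10³)(4.4⁴)/(8·27.0³·23) = 8.3517 N/mm = 8351.7 N/m
Wire length L = πDN_a = π·27.0·23 = 1950.9 mm
m = ρ·(πd²/4)·L = 7850 × 15.205×10⁻⁶ m² × 1.9509 m = 0.23287 kg
f_n = ½√(k/m) = 0.5·√(8351.7/0.23287) = 0.5·√(35865) = 94.69 Hz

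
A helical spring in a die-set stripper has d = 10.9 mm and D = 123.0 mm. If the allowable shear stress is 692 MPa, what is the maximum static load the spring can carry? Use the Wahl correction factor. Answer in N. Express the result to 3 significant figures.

2540 N

C = D/d = 123.0/10.9 = 11.2844
K_W = (4C−1)/(4C−4) + 0.615/C = 44.138/41.138 + 0.0545 = 1.1274
τ_max = K·8FD/(πd³) → F_max = τ_allow·πd³/(8DK)
F_max = 692·π·10.9³/(8·123.0·1.1274) = 2.8154e+06/1109.4 = 2537.8 N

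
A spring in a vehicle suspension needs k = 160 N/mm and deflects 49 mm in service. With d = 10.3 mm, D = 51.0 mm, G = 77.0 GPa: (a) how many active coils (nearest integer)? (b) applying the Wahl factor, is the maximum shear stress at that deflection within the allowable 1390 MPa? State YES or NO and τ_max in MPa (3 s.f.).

N_a = Gd⁴/(8D³k) = (77.0×10³)(10.3⁴)/(8·51.0³·160) = 5.104 → N_a = 5
Actual rate k = Gd⁴/(8D³·5) = 163.33 N/mm
Working load F = kδ = 163.33·49 = 8003.2 N
C = 51.0/10.3 = 4.9515; K_W = (4C−1)/(4C−4)+0.615/C = 1.3140
τ_max = K_W·8FD/(πd³) = 1.3140·951.18 = 1249.9 MPa
τ_max ≤ 1390 MPa → acceptable

(a) 5 coils; (b) YES, τ_max = 1250 MPa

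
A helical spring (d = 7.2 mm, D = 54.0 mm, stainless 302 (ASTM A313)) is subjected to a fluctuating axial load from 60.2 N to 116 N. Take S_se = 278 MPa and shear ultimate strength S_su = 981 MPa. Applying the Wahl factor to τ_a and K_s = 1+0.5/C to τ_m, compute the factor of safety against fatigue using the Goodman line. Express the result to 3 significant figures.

12.6

C = D/d = 54.0/7.2 = 7.5000; K_W = (4C−1)/(4C−4)+0.615/C = 1.1974; K_s = 1+0.5/C = 1.0667
F_a = (F_max−F_min)/2 = 27.9 N; F_m = (F_max+F_min)/2 = 88.1 N
τ_a = K_W·8F_aD/(πd³) = 1.1974 × 10.279 = 12.308 MPa
τ_m = K_s·8F_mD/(πd³) = 1.0667 × 32.457 = 34.621 MPa
Goodman: 1/n_f = τ_a/S_se + τ_m/S_su = 12.308/278 + 34.621/981 = 0.04427 + 0.03529 = 0.079564
n_f = 1/0.079564 = 12.57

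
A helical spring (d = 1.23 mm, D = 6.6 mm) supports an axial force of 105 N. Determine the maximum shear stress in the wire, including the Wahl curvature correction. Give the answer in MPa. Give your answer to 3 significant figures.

Spring index C = D/d = 6.6/1.23 = 5.3659
K_W = (4C−1)/(4C−4) + 0.615/C = 20.463/17.463 + 0.1146 = 1.2864
τ₀ = 8FD/(πd³) = 8·105·6.6/(π·1.23³) = 5544/5.8461 = 948.33 MPa
τ_max = K·τ₀ = 1.2864 × 948.33 = 1219.9 MPa

1220 MPa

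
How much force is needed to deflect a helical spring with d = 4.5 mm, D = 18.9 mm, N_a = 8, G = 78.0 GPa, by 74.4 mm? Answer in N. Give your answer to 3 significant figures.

5510 N

k = Gd⁴/(8D³N_a) = (78.0×10³)(4.5⁴)/(8·18.9³·8) = 74.025 N/mm
F = k·δ = 74.025 × 74.4 = 5507.5 N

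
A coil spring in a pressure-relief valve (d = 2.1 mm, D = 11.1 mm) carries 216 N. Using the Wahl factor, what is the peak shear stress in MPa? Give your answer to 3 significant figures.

Spring index C = D/d = 11.1/2.1 = 5.2857
K_W = (4C−1)/(4C−4) + 0.615/C = 20.143/17.143 + 0.1164 = 1.2914
τ₀ = 8FD/(πd³) = 8·216·11.1/(π·2.1³) = 19180.8/29.094 = 659.26 MPa
τ_max = K·τ₀ = 1.2914 × 659.26 = 851.34 MPa

851 MPa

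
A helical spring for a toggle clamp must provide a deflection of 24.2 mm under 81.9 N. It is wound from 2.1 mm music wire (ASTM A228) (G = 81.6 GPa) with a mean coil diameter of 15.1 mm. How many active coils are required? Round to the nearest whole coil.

17

Required rate k = F/δ = 81.9/24.2 = 3.3843 N/mm
N_a = Gd⁴/(8D³k) = (81.6×10³ × 2.1⁴)/(8 × 15.1³ × 3.3843)
    = 1.58696e+06 / 93215.8 = 17.02 → 17 coils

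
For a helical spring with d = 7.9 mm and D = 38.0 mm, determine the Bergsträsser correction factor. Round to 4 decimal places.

C = D/d = 38.0/7.9 = 4.8101
K_B = (4C+2)/(4C−3) = 21.241/16.241 = 1.3079

1.3079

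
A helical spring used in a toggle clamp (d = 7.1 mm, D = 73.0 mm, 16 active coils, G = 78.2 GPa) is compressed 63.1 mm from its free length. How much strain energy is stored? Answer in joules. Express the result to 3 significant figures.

7.94 J

k = Gd⁴/(8D³N_a) = (78.2×10³)(7.1⁴)/(8·73.0³·16) = 3.9908 N/mm
U = ½kδ² = 0.5 × 3.9908 × 63.1² = 7944.9 N·mm = 7.9449 J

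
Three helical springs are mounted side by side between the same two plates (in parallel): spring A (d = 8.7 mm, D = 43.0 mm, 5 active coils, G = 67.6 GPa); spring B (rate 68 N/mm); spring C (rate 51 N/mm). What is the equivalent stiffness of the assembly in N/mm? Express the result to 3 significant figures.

k_A = Gd⁴/(8D³N_a) = (67.6×10³)(8.7⁴)/(8·43.0³·5) = 121.78 N/mm
Parallel: k_eq = 121.78 + 68 + 51 = 240.78 N/mm

241 N/mm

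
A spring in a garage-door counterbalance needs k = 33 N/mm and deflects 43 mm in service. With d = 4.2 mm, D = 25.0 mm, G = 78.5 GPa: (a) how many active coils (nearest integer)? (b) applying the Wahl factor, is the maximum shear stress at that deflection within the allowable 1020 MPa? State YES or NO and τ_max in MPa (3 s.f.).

N_a = Gd⁴/(8D³k) = (78.5×10³)(4.2⁴)/(8·25.0³·33) = 5.922 → N_a = 6
Actual rate k = Gd⁴/(8D³·6) = 32.569 N/mm
Working load F = kδ = 32.569·43 = 1400.5 N
C = 25.0/4.2 = 5.9524; K_W = (4C−1)/(4C−4)+0.615/C = 1.2548
τ_max = K_W·8FD/(πd³) = 1.2548·1203.4 = 1510 MPa
τ_max > 1020 MPa → exceeds allowable

(a) 6 coils; (b) NO, τ_max = 1510 MPa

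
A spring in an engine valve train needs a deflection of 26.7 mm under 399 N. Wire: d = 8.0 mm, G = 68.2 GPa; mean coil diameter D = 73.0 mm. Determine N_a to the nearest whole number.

Required rate k = F/δ = 399/26.7 = 14.944 N/mm
N_a = Gd⁴/(8D³k) = (68.2×10³ × 8.0⁴)/(8 × 73.0³ × 14.944)
    = 2.79347e+08 / 4.65072e+07 = 6.007 → 6 coils

6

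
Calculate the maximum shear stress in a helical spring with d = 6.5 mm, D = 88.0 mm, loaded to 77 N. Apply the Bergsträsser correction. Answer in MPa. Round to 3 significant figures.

69.0 MPa

Spring index C = D/d = 88.0/6.5 = 13.5385
K_B = (4C+2)/(4C−3) = 56.154/51.154 = 1.0977
τ₀ = 8FD/(πd³) = 8·77·88.0/(π·6.5³) = 54208/862.76 = 62.831 MPa
τ_max = K·τ₀ = 1.0977 × 62.831 = 68.972 MPa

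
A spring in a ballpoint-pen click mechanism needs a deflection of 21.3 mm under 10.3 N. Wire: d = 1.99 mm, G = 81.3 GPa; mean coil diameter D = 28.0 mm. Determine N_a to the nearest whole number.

15

Required rate k = F/δ = 10.3/21.3 = 0.48357 N/mm
N_a = Gd⁴/(8D³k) = (81.3×10³ × 1.99⁴)/(8 × 28.0³ × 0.48357)
    = 1.27498e+06 / 84922.3 = 15.01 → 15 coils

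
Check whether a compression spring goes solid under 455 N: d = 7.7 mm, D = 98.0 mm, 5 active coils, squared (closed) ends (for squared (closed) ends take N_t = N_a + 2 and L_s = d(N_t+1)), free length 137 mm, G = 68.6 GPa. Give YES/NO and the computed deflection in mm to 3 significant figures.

k = Gd⁴/(8D³N_a) = (68.6×10³)(7.7⁴)/(8·98.0³·5) = 6.4054 N/mm
N_t = 7; L_s = 7.7·8 = 61.6 mm; δ_solid = L₀ − L_s = 137 − 61.6 = 75.4 mm
δ = F/k = 455/6.4054 = 71.033 mm
δ < δ_solid → spring does not go solid

NO, δ = 71.0 mm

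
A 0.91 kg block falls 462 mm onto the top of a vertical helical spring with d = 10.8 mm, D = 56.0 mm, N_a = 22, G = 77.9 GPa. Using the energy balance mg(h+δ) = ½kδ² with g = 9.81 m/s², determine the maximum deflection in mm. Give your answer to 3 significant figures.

15.8 mm

k = Gd⁴/(8D³N_a) = (77.9×10³)(10.8⁴)/(8·56.0³·22) = 34.289 N/mm
W = mg = 0.91 × 9.81 = 8.9271 N
½kδ² − Wδ − Wh = 0 → δ = (W + √(W² + 2kWh))/k
δ = (8.9271 + √(79.693 + 282838))/34.289 = (8.9271 + 531.9)/34.289 = 15.773 mm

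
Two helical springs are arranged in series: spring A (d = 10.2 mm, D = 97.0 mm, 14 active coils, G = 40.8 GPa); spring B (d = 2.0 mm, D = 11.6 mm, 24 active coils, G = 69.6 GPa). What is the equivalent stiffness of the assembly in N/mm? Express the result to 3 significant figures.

k_A = Gd⁴/(8D³N_a) = (40.8×10³)(10.2⁴)/(8·97.0³·14) = 4.3204 N/mm
k_B = Gd⁴/(8D³N_a) = (69.6×10³)(2.0⁴)/(8·11.6³·24) = 3.7158 N/mm
Series: 1/k_eq = 1/4.3204 + 1/3.7158 = 0.50058; k_eq = 1.9977 N/mm

2.00 N/mm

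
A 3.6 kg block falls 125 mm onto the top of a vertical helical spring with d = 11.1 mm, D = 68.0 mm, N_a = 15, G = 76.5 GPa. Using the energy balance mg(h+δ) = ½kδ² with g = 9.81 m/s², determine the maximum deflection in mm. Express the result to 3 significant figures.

k = Gd⁴/(8D³N_a) = (76.5×10³)(11.1⁴)/(8·68.0³·15) = 30.778 N/mm
W = mg = 3.6 × 9.81 = 35.316 N
½kδ² − Wδ − Wh = 0 → δ = (W + √(W² + 2kWh))/k
δ = (35.316 + √(1247.2 + 271742))/30.778 = (35.316 + 522.48)/30.778 = 18.123 mm

18.1 mm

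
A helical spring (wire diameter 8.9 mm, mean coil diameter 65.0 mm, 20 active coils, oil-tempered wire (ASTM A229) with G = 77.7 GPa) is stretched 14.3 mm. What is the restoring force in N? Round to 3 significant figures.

k = Gd⁴/(8D³N_a) = (77.7×10³)(8.9⁴)/(8·65.0³·20) = 11.095 N/mm
F = k·δ = 11.095 × 14.3 = 158.66 N

159 N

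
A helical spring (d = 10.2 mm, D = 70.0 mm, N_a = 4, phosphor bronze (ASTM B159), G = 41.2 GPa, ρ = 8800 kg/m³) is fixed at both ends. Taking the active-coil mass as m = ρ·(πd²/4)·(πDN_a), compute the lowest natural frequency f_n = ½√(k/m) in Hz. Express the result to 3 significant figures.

k = Gd⁴/(8D³N_a) = (41.2×10³)(10.2⁴)/(8·70.0³·4) = 40.631 N/mm = 40631 N/m
Wire length L = πDN_a = π·70.0·4 = 879.65 mm
m = ρ·(πd²/4)·L = 8800 × 81.713×10⁻⁶ m² × 0.87965 m = 0.63253 kg
f_n = ½√(k/m) = 0.5·√(40631/0.63253) = 0.5·√(64235) = 126.72 Hz

127 Hz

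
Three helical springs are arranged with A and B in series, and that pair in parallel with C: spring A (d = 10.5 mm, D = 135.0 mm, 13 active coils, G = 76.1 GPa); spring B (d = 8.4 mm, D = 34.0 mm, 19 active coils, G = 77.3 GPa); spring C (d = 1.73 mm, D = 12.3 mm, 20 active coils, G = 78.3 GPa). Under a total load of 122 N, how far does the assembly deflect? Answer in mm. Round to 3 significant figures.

k_A = Gd⁴/(8D³N_a) = (76.1×10³)(10.5⁴)/(8·135.0³·13) = 3.615 N/mm
k_B = Gd⁴/(8D³N_a) = (77.3×10³)(8.4⁴)/(8·34.0³·19) = 64.419 N/mm
k_C = Gd⁴/(8D³N_a) = (78.3×10³)(1.73⁴)/(8·12.3³·20) = 2.3557 N/mm
Springs A,B series: k_AB = 1/(1/3.615+1/64.419) = 3.4229 N/mm; parallel with C: k_eq = 3.4229+2.3557 = 5.7786 N/mm
δ = F/k_eq = 122/5.7786 = 21.113 mm

21.1 mm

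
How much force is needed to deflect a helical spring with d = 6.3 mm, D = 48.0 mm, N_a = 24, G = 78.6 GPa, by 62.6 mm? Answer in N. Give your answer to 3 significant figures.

k = Gd⁴/(8D³N_a) = (78.6×10³)(6.3⁴)/(8·48.0³·24) = 5.8312 N/mm
F = k·δ = 5.8312 × 62.6 = 365.03 N

365 N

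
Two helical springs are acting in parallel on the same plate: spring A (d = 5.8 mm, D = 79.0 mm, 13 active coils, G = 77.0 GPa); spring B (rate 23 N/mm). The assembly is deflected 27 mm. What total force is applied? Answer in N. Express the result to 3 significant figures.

k_A = Gd⁴/(8D³N_a) = (77.0×10³)(5.8⁴)/(8·79.0³·13) = 1.6994 N/mm
Parallel: k_eq = 1.6994 + 23 = 24.699 N/mm
F = k_eq·δ = 24.699·27 = 666.88 N

667 N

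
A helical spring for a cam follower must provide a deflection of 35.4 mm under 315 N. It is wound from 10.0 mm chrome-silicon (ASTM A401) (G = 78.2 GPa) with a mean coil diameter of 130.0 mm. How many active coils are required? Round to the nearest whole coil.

Required rate k = F/δ = 315/35.4 = 8.8983 N/mm
N_a = Gd⁴/(8D³k) = (78.2×10³ × 10.0⁴)/(8 × 130.0³ × 8.8983)
    = 7.82e+08 / 1.56397e+08 = 5 → 5 coils

5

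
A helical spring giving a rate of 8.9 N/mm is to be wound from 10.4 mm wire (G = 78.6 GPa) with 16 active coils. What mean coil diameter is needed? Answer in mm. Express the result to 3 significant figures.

93.1 mm

D = (Gd⁴/(8N_a·k))^(1/3) = (78.6×10³·10.4⁴/(8·16·8.9))^(1/3)
  = (807153)^(1/3) = 93.1076 mm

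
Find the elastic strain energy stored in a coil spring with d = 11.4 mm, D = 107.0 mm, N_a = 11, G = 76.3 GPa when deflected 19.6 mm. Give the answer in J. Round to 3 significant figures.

2.30 J

k = Gd⁴/(8D³N_a) = (76.3×10³)(11.4⁴)/(8·107.0³·11) = 11.954 N/mm
U = ½kδ² = 0.5 × 11.954 × 19.6² = 2296.1 N·mm = 2.2961 J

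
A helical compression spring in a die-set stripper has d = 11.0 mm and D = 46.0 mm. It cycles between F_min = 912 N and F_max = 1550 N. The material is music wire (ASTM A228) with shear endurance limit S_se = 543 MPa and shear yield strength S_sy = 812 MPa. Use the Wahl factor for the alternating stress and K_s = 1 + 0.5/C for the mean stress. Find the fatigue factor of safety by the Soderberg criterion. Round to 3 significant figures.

4.53

C = D/d = 46.0/11.0 = 4.1818; K_W = (4C−1)/(4C−4)+0.615/C = 1.3828; K_s = 1+0.5/C = 1.1196
F_a = (F_max−F_min)/2 = 319 N; F_m = (F_max+F_min)/2 = 1231 N
τ_a = K_W·8F_aD/(πd³) = 1.3828 × 28.074 = 38.821 MPa
τ_m = K_s·8F_mD/(πd³) = 1.1196 × 108.34 = 121.29 MPa
Soderberg: 1/n_f = τ_a/S_se + τ_m/S_sy = 38.821/543 + 121.29/812 = 0.07149 + 0.14937 = 0.22087
n_f = 1/0.22087 = 4.528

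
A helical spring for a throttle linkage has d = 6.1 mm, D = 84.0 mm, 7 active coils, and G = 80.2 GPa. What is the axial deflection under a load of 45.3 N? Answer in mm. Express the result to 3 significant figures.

13.5 mm

k = Gd⁴/(8D³N_a) = (80.2×10³)(6.1⁴)/(8·84.0³·7) = 3.3456 N/mm
δ = F/k = 45.3 / 3.3456 = 13.54 mm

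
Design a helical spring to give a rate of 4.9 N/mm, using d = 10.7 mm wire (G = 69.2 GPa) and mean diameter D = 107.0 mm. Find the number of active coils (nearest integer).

19

N_a = Gd⁴/(8D³k) = (69.2×10³ × 10.7⁴)/(8 × 107.0³ × 4.9)
    = 9.07071e+08 / 4.80217e+07 = 18.89 → 19 coils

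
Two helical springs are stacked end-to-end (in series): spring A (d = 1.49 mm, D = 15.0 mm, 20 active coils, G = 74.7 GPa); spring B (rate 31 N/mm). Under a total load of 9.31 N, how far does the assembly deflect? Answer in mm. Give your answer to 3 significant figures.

k_A = Gd⁴/(8D³N_a) = (74.7×10³)(1.49⁴)/(8·15.0³·20) = 0.68182 N/mm
Series: 1/k_eq = 1/0.68182 + 1/31 = 1.4989; k_eq = 0.66715 N/mm
δ = F/k_eq = 9.31/0.66715 = 13.955 mm

14.0 mm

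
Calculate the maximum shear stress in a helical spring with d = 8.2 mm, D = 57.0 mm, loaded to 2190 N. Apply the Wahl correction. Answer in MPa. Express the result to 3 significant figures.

Spring index C = D/d = 57.0/8.2 = 6.9512
K_W = (4C−1)/(4C−4) + 0.615/C = 26.805/23.805 + 0.0885 = 1.2145
τ₀ = 8FD/(πd³) = 8·2190·57.0/(π·8.2³) = 998640/1732.2 = 576.52 MPa
τ_max = K·τ₀ = 1.2145 × 576.52 = 700.19 MPa

700 MPa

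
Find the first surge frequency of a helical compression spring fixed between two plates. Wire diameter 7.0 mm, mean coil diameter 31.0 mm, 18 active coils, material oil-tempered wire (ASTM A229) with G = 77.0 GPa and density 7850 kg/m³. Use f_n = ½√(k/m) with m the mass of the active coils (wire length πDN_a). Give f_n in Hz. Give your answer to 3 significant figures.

k = Gd⁴/(8D³N_a) = (77.0×10³)(7.0⁴)/(8·31.0³·18) = 43.096 N/mm = 43096 N/m
Wire length L = πDN_a = π·31.0·18 = 1753 mm
m = ρ·(πd²/4)·L = 7850 × 38.485×10⁻⁶ m² × 1.753 m = 0.52959 kg
f_n = ½√(k/m) = 0.5·√(43096/0.52959) = 0.5·√(81376) = 142.63 Hz

143 Hz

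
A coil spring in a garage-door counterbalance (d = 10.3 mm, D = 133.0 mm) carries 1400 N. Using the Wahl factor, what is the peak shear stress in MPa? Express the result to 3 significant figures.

Spring index C = D/d = 133.0/10.3 = 12.9126
K_W = (4C−1)/(4C−4) + 0.615/C = 50.650/47.650 + 0.0476 = 1.1106
τ₀ = 8FD/(πd³) = 8·1400·133.0/(π·10.3³) = 1.4896e+06/3432.9 = 433.92 MPa
τ_max = K·τ₀ = 1.1106 × 433.92 = 481.9 MPa

482 MPa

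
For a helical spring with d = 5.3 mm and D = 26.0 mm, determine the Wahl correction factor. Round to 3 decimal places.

1.317

C = D/d = 26.0/5.3 = 4.9057
K_W = (4C−1)/(4C−4) + 0.615/C = 18.623/15.623 + 0.1254 = 1.3174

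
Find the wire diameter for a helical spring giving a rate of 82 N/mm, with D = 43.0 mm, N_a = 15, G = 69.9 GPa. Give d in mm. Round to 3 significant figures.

d = (8D³N_a·k / G)^(1/4) = (8·43.0³·15·82 / (69.9×10³))^0.25
  = (11192)^0.25 = 10.2856 mm

10.3 mm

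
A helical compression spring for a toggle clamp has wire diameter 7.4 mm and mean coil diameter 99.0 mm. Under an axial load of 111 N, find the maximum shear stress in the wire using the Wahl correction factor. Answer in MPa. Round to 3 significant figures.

Spring index C = D/d = 99.0/7.4 = 13.3784
K_W = (4C−1)/(4C−4) + 0.615/C = 52.514/49.514 + 0.0460 = 1.1066
τ₀ = 8FD/(πd³) = 8·111·99.0/(π·7.4³) = 87912/1273 = 69.056 MPa
τ_max = K·τ₀ = 1.1066 × 69.056 = 76.415 MPa

76.4 MPa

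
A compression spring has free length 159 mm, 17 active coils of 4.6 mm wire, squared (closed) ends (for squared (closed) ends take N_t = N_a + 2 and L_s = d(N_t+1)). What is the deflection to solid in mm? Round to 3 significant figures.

N_t = 19; L_s = 4.6·20 = 92 mm
δ_solid = L₀ − L_s = 159 − 92 = 67 mm

67.0 mm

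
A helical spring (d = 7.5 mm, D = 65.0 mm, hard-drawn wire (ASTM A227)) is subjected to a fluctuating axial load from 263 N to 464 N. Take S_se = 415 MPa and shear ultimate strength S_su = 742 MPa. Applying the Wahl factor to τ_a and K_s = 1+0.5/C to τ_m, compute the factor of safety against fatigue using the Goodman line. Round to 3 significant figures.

3.18

C = D/d = 65.0/7.5 = 8.6667; K_W = (4C−1)/(4C−4)+0.615/C = 1.1688; K_s = 1+0.5/C = 1.0577
F_a = (F_max−F_min)/2 = 100.5 N; F_m = (F_max+F_min)/2 = 363.5 N
τ_a = K_W·8F_aD/(πd³) = 1.1688 × 39.431 = 46.086 MPa
τ_m = K_s·8F_mD/(πd³) = 1.0577 × 142.62 = 150.85 MPa
Goodman: 1/n_f = τ_a/S_se + τ_m/S_su = 46.086/415 + 150.85/742 = 0.11105 + 0.20330 = 0.31435
n_f = 1/0.31435 = 3.181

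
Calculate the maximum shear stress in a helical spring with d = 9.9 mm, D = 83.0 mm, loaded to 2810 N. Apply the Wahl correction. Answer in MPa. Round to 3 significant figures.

Spring index C = D/d = 83.0/9.9 = 8.3838
K_W = (4C−1)/(4C−4) + 0.615/C = 32.535/29.535 + 0.0734 = 1.1749
τ₀ = 8FD/(πd³) = 8·2810·83.0/(π·9.9³) = 1.86584e+06/3048.3 = 612.1 MPa
τ_max = K·τ₀ = 1.1749 × 612.1 = 719.17 MPa

719 MPa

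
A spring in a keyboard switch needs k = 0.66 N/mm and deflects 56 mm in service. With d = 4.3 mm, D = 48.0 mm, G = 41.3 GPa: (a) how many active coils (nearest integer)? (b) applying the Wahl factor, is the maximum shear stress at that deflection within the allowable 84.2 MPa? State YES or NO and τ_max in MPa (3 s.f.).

(a) 24 coils; (b) YES, τ_max = 64.6 MPa

N_a = Gd⁴/(8D³k) = (41.3×10³)(4.3⁴)/(8·48.0³·0.66) = 24.18 → N_a = 24
Actual rate k = Gd⁴/(8D³·24) = 0.66497 N/mm
Working load F = kδ = 0.66497·56 = 37.238 N
C = 48.0/4.3 = 11.1628; K_W = (4C−1)/(4C−4)+0.615/C = 1.1289
τ_max = K_W·8FD/(πd³) = 1.1289·57.248 = 64.627 MPa
τ_max ≤ 84.2 MPa → acceptable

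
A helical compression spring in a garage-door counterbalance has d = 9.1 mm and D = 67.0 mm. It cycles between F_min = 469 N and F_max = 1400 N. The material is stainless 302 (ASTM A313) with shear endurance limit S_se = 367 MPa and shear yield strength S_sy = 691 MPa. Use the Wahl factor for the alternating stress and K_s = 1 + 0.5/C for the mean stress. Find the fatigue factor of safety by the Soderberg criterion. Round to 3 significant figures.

1.49

C = D/d = 67.0/9.1 = 7.3626; K_W = (4C−1)/(4C−4)+0.615/C = 1.2014; K_s = 1+0.5/C = 1.0679
F_a = (F_max−F_min)/2 = 465.5 N; F_m = (F_max+F_min)/2 = 934.5 N
τ_a = K_W·8F_aD/(πd³) = 1.2014 × 105.39 = 126.62 MPa
τ_m = K_s·8F_mD/(πd³) = 1.0679 × 211.58 = 225.95 MPa
Soderberg: 1/n_f = τ_a/S_se + τ_m/S_sy = 126.62/367 + 225.95/691 = 0.34501 + 0.32698 = 0.672
n_f = 1/0.672 = 1.488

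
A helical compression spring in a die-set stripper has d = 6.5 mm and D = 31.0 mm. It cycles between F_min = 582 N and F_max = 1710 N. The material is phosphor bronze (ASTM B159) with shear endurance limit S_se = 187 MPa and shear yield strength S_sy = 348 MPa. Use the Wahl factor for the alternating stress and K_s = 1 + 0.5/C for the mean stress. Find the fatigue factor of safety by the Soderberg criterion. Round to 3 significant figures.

C = D/d = 31.0/6.5 = 4.7692; K_W = (4C−1)/(4C−4)+0.615/C = 1.3279; K_s = 1+0.5/C = 1.1048
F_a = (F_max−F_min)/2 = 564 N; F_m = (F_max+F_min)/2 = 1146 N
τ_a = K_W·8F_aD/(πd³) = 1.3279 × 162.12 = 215.29 MPa
τ_m = K_s·8F_mD/(πd³) = 1.1048 × 329.42 = 363.95 MPa
Soderberg: 1/n_f = τ_a/S_se + τ_m/S_sy = 215.29/187 + 363.95/348 = 1.15126 + 1.04584 = 2.1971
n_f = 1/2.1971 = 0.4551

0.455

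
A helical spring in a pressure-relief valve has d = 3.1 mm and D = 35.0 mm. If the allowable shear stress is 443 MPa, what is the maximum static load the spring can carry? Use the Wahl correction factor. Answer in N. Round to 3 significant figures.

131 N

C = D/d = 35.0/3.1 = 11.2903
K_W = (4C−1)/(4C−4) + 0.615/C = 44.161/41.161 + 0.0545 = 1.1274
τ_max = K·8FD/(πd³) → F_max = τ_allow·πd³/(8DK)
F_max = 443·π·3.1³/(8·35.0·1.1274) = 41461/315.66 = 131.35 N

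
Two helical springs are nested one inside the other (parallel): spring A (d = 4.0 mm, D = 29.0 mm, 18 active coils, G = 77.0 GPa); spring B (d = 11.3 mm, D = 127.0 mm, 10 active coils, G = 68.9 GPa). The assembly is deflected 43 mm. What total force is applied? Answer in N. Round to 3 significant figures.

536 N

k_A = Gd⁴/(8D³N_a) = (77.0×10³)(4.0⁴)/(8·29.0³·18) = 5.6127 N/mm
k_B = Gd⁴/(8D³N_a) = (68.9×10³)(11.3⁴)/(8·127.0³·10) = 6.8554 N/mm
Parallel: k_eq = 5.6127 + 6.8554 = 12.468 N/mm
F = k_eq·δ = 12.468·43 = 536.13 N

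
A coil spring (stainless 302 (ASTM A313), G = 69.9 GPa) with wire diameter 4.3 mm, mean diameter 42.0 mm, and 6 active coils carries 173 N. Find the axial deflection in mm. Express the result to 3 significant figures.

k = Gd⁴/(8D³N_a) = (69.9×10³)(4.3⁴)/(8·42.0³·6) = 6.7199 N/mm
δ = F/k = 173 / 6.7199 = 25.744 mm

25.7 mm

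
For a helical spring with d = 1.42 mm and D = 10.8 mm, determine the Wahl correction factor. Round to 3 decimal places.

1.194

C = D/d = 10.8/1.42 = 7.6056
K_W = (4C−1)/(4C−4) + 0.615/C = 29.423/26.423 + 0.0809 = 1.1944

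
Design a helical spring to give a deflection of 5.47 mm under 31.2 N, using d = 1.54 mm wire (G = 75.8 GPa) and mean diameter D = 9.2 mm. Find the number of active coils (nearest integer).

Required rate k = F/δ = 31.2/5.47 = 5.7038 N/mm
N_a = Gd⁴/(8D³k) = (75.8×10³ × 1.54⁴)/(8 × 9.2³ × 5.7038)
    = 426336 / 35532.1 = 12 → 12 coils

12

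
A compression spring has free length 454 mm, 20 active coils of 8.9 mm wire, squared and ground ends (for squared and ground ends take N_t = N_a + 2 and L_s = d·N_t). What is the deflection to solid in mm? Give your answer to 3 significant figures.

258 mm

N_t = 22; L_s = 8.9·22 = 195.8 mm
δ_solid = L₀ − L_s = 454 − 195.8 = 258.2 mm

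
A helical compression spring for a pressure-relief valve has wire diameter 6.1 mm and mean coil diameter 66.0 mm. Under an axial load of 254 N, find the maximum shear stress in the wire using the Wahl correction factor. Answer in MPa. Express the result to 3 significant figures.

Spring index C = D/d = 66.0/6.1 = 10.8197
K_W = (4C−1)/(4C−4) + 0.615/C = 42.279/39.279 + 0.0568 = 1.1332
τ₀ = 8FD/(πd³) = 8·254·66.0/(π·6.1³) = 134112/713.08 = 188.07 MPa
τ_max = K·τ₀ = 1.1332 × 188.07 = 213.13 MPa

213 MPa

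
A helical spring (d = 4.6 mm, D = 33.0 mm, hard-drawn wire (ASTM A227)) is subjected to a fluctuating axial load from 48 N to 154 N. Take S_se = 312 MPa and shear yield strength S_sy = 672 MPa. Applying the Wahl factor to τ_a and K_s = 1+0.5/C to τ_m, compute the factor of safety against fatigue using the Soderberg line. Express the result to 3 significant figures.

3.17

C = D/d = 33.0/4.6 = 7.1739; K_W = (4C−1)/(4C−4)+0.615/C = 1.2072; K_s = 1+0.5/C = 1.0697
F_a = (F_max−F_min)/2 = 53 N; F_m = (F_max+F_min)/2 = 101 N
τ_a = K_W·8F_aD/(πd³) = 1.2072 × 45.757 = 55.238 MPa
τ_m = K_s·8F_mD/(πd³) = 1.0697 × 87.197 = 93.274 MPa
Soderberg: 1/n_f = τ_a/S_se + τ_m/S_sy = 55.238/312 + 93.274/672 = 0.17704 + 0.13880 = 0.31585
n_f = 1/0.31585 = 3.166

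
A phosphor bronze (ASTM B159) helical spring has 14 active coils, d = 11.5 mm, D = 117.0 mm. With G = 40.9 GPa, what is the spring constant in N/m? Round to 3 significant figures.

3990 N/m

k = Gd⁴/(8D³N_a) = (40.9×10³ × 11.5⁴) / (8 × 117.0³ × 14)
  = 7.15344e+08 / 1.79381e+08 = 3.9879 N/mm = 3987.9 N/m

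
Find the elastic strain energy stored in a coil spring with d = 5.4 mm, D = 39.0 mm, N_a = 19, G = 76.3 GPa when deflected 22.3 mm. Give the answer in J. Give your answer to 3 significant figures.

k = Gd⁴/(8D³N_a) = (76.3×10³)(5.4⁴)/(8·39.0³·19) = 7.1955 N/mm
U = ½kδ² = 0.5 × 7.1955 × 22.3² = 1789.1 N·mm = 1.7891 J

1.79 J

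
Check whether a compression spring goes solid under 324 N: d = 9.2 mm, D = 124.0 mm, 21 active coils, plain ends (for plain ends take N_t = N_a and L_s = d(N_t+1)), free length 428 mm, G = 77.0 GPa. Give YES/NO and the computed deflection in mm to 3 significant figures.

NO, δ = 188 mm

k = Gd⁴/(8D³N_a) = (77.0×10³)(9.2⁴)/(8·124.0³·21) = 1.7221 N/mm
N_t = 21; L_s = 9.2·22 = 202.4 mm; δ_solid = L₀ − L_s = 428 − 202.4 = 225.6 mm
δ = F/k = 324/1.7221 = 188.14 mm
δ < δ_solid → spring does not go solid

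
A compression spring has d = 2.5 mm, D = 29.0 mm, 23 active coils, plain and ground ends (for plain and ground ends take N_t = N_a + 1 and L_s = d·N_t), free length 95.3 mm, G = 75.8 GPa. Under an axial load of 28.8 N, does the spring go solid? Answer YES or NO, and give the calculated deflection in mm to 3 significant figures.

k = Gd⁴/(8D³N_a) = (75.8×10³)(2.5⁴)/(8·29.0³·23) = 0.65981 N/mm
N_t = 24; L_s = 2.5·24 = 60 mm; δ_solid = L₀ − L_s = 95.3 − 60 = 35.3 mm
δ = F/k = 28.8/0.65981 = 43.649 mm
δ ≥ δ_solid → spring goes solid

YES, δ = 43.6 mm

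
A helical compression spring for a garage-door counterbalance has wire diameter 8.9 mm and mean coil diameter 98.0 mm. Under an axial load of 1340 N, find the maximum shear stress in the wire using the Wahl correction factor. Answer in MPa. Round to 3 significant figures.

Spring index C = D/d = 98.0/8.9 = 11.0112
K_W = (4C−1)/(4C−4) + 0.615/C = 43.045/40.045 + 0.0559 = 1.1308
τ₀ = 8FD/(πd³) = 8·1340·98.0/(π·8.9³) = 1.05056e+06/2214.7 = 474.35 MPa
τ_max = K·τ₀ = 1.1308 × 474.35 = 536.38 MPa

536 MPa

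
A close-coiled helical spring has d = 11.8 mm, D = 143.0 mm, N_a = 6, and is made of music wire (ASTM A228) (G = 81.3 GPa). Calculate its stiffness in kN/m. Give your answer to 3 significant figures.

11.2 kN/m

k = Gd⁴/(8D³N_a) = (81.3×10³ × 11.8⁴) / (8 × 143.0³ × 6)
  = 1.57623e+09 / 1.40362e+08 = 11.23 N/mm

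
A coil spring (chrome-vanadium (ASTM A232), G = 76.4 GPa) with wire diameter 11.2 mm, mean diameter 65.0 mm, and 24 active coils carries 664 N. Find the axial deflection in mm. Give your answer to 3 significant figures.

k = Gd⁴/(8D³N_a) = (76.4×10³)(11.2⁴)/(8·65.0³·24) = 22.799 N/mm
δ = F/k = 664 / 22.799 = 29.124 mm

29.1 mm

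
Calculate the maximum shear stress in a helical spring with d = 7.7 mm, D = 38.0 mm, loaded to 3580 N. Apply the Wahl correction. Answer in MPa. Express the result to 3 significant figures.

998 MPa

Spring index C = D/d = 38.0/7.7 = 4.9351
K_W = (4C−1)/(4C−4) + 0.615/C = 18.740/15.740 + 0.1246 = 1.3152
τ₀ = 8FD/(πd³) = 8·3580·38.0/(π·7.7³) = 1.08832e+06/1434.2 = 758.81 MPa
τ_max = K·τ₀ = 1.3152 × 758.81 = 998 MPa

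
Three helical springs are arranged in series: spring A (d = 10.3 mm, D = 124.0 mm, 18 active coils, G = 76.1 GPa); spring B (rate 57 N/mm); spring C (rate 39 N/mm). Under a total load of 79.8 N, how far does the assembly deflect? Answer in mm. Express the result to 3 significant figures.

k_A = Gd⁴/(8D³N_a) = (76.1×10³)(10.3⁴)/(8·124.0³·18) = 3.1197 N/mm
Series: 1/k_eq = 1/3.1197 + 1/57 + 1/39 = 0.36373; k_eq = 2.7493 N/mm
δ = F/k_eq = 79.8/2.7493 = 29.026 mm

29.0 mm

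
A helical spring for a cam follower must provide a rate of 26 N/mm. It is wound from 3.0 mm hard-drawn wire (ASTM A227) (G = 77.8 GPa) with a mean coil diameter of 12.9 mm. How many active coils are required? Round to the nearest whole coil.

N_a = Gd⁴/(8D³k) = (77.8×10³ × 3.0⁴)/(8 × 12.9³ × 26)
    = 6.3018e+06 / 446511 = 14.11 → 14 coils

14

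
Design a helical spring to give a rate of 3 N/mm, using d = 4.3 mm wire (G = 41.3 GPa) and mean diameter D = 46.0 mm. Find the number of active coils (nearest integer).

6

N_a = Gd⁴/(8D³k) = (41.3×10³ × 4.3⁴)/(8 × 46.0³ × 3)
    = 1.41196e+07 / 2.33606e+06 = 6.044 → 6 coils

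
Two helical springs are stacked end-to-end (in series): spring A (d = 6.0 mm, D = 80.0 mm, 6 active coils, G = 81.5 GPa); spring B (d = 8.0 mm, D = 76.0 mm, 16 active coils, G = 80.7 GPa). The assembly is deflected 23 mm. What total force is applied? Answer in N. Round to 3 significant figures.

k_A = Gd⁴/(8D³N_a) = (81.5×10³)(6.0⁴)/(8·80.0³·6) = 4.2979 N/mm
k_B = Gd⁴/(8D³N_a) = (80.7×10³)(8.0⁴)/(8·76.0³·16) = 5.8828 N/mm
Series: 1/k_eq = 1/4.2979 + 1/5.8828 = 0.40266; k_eq = 2.4835 N/mm
F = k_eq·δ = 2.4835·23 = 57.12 N

57.1 N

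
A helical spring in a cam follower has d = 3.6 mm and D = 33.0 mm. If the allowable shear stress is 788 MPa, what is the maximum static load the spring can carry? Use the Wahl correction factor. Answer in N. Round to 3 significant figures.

C = D/d = 33.0/3.6 = 9.1667
K_W = (4C−1)/(4C−4) + 0.615/C = 35.667/32.667 + 0.0671 = 1.1589
τ_max = K·8FD/(πd³) → F_max = τ_allow·πd³/(8DK)
F_max = 788·π·3.6³/(8·33.0·1.1589) = 1.155e+05/305.96 = 377.51 N

378 N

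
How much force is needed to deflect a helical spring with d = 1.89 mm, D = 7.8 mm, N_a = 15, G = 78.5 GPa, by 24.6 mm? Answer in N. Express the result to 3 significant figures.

k = Gd⁴/(8D³N_a) = (78.5×10³)(1.89⁴)/(8·7.8³·15) = 17.589 N/mm
F = k·δ = 17.589 × 24.6 = 432.7 N

433 N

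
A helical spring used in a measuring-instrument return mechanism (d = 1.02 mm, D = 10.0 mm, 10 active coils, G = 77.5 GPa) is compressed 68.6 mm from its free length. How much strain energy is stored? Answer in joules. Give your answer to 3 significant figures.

k = Gd⁴/(8D³N_a) = (77.5×10³)(1.02⁴)/(8·10.0³·10) = 1.0486 N/mm
U = ½kδ² = 0.5 × 1.0486 × 68.6² = 2467.3 N·mm = 2.4673 J

2.47 J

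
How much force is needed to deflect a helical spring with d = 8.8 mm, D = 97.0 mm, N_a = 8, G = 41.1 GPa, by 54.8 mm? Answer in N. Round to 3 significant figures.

k = Gd⁴/(8D³N_a) = (41.1×10³)(8.8⁴)/(8·97.0³·8) = 4.2197 N/mm
F = k·δ = 4.2197 × 54.8 = 231.24 N

231 N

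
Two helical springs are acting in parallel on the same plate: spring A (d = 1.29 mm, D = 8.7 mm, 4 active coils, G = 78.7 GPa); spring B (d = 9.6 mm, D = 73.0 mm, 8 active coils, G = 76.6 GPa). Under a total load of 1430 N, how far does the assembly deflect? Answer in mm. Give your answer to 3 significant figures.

k_A = Gd⁴/(8D³N_a) = (78.7×10³)(1.29⁴)/(8·8.7³·4) = 10.343 N/mm
k_B = Gd⁴/(8D³N_a) = (76.6×10³)(9.6⁴)/(8·73.0³·8) = 26.132 N/mm
Parallel: k_eq = 10.343 + 26.132 = 36.474 N/mm
δ = F/k_eq = 1430/36.474 = 39.206 mm

39.2 mm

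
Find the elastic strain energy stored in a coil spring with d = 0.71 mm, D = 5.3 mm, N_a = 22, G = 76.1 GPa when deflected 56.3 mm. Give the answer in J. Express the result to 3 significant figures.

k = Gd⁴/(8D³N_a) = (76.1×10³)(0.71⁴)/(8·5.3³·22) = 0.73804 N/mm
U = ½kδ² = 0.5 × 0.73804 × 56.3² = 1169.7 N·mm = 1.1697 J

1.17 J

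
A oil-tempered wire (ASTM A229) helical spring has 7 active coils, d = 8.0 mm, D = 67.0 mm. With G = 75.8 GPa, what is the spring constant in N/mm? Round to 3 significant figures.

18.4 N/mm

k = Gd⁴/(8D³N_a) = (75.8×10³ × 8.0⁴) / (8 × 67.0³ × 7)
  = 3.10477e+08 / 1.68427e+07 = 18.434 N/mm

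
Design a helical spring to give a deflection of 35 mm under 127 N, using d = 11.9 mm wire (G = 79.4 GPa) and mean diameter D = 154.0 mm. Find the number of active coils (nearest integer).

Required rate k = F/δ = 127/35 = 3.6286 N/mm
N_a = Gd⁴/(8D³k) = (79.4×10³ × 11.9⁴)/(8 × 154.0³ × 3.6286)
    = 1.59224e+09 / 1.0602e+08 = 15.02 → 15 coils

15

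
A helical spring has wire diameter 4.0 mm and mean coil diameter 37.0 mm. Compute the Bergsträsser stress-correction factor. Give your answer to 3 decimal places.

C = D/d = 37.0/4.0 = 9.2500
K_B = (4C+2)/(4C−3) = 39.000/34.000 = 1.1471

1.147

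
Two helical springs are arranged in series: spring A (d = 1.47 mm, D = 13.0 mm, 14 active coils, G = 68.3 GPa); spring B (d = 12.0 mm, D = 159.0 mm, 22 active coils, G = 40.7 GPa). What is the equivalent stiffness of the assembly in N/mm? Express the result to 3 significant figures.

k_A = Gd⁴/(8D³N_a) = (68.3×10³)(1.47⁴)/(8·13.0³·14) = 1.2961 N/mm
k_B = Gd⁴/(8D³N_a) = (40.7×10³)(12.0⁴)/(8·159.0³·22) = 1.1929 N/mm
Series: 1/k_eq = 1/1.2961 + 1/1.1929 = 1.6098; k_eq = 0.62119 N/mm

0.621 N/mm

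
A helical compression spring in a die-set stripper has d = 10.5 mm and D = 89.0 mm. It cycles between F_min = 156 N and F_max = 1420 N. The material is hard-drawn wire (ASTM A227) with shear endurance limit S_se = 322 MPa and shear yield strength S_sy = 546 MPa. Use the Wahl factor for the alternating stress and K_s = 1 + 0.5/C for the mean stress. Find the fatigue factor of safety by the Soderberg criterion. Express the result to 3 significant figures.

1.33

C = D/d = 89.0/10.5 = 8.4762; K_W = (4C−1)/(4C−4)+0.615/C = 1.1729; K_s = 1+0.5/C = 1.0590
F_a = (F_max−F_min)/2 = 632 N; F_m = (F_max+F_min)/2 = 788 N
τ_a = K_W·8F_aD/(πd³) = 1.1729 × 123.73 = 145.12 MPa
τ_m = K_s·8F_mD/(πd³) = 1.0590 × 154.27 = 163.37 MPa
Soderberg: 1/n_f = τ_a/S_se + τ_m/S_sy = 145.12/322 + 163.37/546 = 0.45069 + 0.29922 = 0.7499
n_f = 1/0.7499 = 1.334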